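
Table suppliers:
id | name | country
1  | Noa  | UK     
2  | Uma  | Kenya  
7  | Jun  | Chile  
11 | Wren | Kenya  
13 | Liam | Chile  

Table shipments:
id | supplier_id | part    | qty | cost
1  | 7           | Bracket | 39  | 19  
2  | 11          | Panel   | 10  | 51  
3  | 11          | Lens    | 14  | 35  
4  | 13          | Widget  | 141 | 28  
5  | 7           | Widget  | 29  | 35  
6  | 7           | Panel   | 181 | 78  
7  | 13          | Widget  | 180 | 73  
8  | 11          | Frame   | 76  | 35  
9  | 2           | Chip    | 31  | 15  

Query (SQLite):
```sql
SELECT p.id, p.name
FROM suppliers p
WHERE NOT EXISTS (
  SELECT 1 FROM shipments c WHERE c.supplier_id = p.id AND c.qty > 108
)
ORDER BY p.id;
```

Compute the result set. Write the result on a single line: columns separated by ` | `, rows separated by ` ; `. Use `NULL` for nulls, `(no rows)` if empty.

For each suppliers row, check whether any shipments with matching supplier_id has qty > 108.
Keep rows where that is false.

1 | Noa ; 2 | Uma ; 11 | Wren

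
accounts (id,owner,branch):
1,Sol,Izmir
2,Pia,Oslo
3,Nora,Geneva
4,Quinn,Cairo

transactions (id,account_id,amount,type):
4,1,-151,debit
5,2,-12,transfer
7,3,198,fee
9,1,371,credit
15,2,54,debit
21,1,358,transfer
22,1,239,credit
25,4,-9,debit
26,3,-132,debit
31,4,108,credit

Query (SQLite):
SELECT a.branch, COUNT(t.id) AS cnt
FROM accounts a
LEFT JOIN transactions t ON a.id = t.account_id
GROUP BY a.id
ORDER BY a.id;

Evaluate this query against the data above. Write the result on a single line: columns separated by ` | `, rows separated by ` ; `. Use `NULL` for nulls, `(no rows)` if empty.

Izmir | 4 ; Oslo | 2 ; Geneva | 2 ; Cairo | 2

LEFT JOIN keeps every accounts row; unmatched ones get NULL for transactions columns.
Group by accounts.id and compute COUNT(t.id). COUNT(col) of an all-NULL group is 0.
  1: ids {4, 9, 21, 22} → COUNT(t.id)=4
  2: ids {5, 15} → COUNT(t.id)=2
  3: ids {7, 26} → COUNT(t.id)=2
  4: ids {25, 31} → COUNT(t.id)=2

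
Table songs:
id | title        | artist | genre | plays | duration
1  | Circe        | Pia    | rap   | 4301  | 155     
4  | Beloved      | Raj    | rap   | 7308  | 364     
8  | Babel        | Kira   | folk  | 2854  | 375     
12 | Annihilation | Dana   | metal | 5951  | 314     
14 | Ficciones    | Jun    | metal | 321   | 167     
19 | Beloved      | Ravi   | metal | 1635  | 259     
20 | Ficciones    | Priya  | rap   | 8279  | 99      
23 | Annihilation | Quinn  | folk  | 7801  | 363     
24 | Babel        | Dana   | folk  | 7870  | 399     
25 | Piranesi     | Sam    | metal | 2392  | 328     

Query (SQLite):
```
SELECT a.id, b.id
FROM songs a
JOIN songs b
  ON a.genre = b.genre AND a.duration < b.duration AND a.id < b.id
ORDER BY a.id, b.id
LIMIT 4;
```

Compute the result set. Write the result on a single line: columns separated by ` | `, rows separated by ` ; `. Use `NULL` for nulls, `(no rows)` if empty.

1 | 4 ; 8 | 24 ; 12 | 25 ; 14 | 19

Pairs (a,b) with same genre, a.duration < b.duration, a.id < b.id.
genre groups: folk:{8,23,24} metal:{12,14,19,25} rap:{1,4,20}
Ordered by (a.id, b.id); first 4.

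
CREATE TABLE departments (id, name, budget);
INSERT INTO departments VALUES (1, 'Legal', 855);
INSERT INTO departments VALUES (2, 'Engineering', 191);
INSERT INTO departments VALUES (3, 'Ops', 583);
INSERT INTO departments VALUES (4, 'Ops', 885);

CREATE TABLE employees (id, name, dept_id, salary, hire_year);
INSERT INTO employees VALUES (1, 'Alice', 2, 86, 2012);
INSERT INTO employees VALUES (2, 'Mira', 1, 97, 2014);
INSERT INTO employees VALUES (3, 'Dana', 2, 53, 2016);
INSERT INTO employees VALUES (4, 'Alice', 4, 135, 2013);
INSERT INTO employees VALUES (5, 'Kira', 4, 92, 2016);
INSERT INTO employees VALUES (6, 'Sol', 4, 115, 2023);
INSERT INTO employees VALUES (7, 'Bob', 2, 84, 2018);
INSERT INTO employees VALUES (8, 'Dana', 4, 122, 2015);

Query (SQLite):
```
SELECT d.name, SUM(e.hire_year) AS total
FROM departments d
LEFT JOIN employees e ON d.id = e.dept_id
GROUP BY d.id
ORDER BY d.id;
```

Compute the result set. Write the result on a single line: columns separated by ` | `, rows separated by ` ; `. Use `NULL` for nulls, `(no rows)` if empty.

Legal | 2014 ; Engineering | 6046 ; Ops | NULL ; Ops | 8067

LEFT JOIN keeps every departments row; unmatched ones get NULL for employees columns.
Group by departments.id and compute SUM(e.hire_year). SUM over an all-NULL group is NULL.
  1: ids {2} → SUM(e.hire_year)=2014
  2: ids {1, 3, 7} → SUM(e.hire_year)=6046
  3: ids {—} → SUM(e.hire_year)=NULL
  4: ids {4, 5, 6, 8} → SUM(e.hire_year)=8067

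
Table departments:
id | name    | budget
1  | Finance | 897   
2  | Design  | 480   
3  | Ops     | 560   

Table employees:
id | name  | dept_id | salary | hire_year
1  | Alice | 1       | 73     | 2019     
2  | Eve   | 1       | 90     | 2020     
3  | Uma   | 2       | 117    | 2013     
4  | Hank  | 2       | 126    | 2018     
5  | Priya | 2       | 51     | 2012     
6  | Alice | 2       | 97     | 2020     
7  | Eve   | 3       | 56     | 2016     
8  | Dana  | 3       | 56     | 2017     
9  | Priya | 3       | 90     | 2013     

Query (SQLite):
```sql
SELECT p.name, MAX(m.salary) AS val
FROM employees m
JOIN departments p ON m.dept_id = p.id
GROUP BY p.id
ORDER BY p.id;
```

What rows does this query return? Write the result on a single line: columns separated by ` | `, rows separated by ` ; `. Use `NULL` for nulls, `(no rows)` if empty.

Join each employees row to its departments via dept_id.
Group joined rows by departments.id; compute MAX(m.salary) per group.
  1: ids {1, 2} → MAX(m.salary)=90
  2: ids {3, 4, 5, 6} → MAX(m.salary)=126
  3: ids {7, 8, 9} → MAX(m.salary)=90

Finance | 90 ; Design | 126 ; Ops | 90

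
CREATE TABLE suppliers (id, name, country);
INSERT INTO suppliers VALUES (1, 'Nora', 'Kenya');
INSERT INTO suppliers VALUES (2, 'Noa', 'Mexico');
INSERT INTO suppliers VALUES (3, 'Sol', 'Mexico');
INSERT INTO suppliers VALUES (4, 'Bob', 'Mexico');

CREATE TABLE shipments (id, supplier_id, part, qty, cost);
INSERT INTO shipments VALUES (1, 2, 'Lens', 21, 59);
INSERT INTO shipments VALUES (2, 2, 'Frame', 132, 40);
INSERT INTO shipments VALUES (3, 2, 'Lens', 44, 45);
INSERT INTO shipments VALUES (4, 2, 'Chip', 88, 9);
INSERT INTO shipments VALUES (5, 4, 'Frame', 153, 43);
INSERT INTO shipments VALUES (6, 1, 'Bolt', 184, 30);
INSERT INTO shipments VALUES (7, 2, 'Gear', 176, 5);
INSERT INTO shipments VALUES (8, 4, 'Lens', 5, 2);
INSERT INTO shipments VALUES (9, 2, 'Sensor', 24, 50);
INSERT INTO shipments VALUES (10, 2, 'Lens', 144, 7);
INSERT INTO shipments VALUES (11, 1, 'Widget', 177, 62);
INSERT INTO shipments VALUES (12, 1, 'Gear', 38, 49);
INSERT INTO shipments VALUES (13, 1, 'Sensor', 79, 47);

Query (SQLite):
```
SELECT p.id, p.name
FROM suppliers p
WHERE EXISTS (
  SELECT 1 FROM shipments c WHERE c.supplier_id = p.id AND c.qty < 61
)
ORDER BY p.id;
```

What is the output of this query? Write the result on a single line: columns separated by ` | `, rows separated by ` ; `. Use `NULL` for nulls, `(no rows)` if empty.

1 | Nora ; 2 | Noa ; 4 | Bob

For each suppliers row, check whether any shipments with matching supplier_id has qty < 61.
Keep rows where that is true.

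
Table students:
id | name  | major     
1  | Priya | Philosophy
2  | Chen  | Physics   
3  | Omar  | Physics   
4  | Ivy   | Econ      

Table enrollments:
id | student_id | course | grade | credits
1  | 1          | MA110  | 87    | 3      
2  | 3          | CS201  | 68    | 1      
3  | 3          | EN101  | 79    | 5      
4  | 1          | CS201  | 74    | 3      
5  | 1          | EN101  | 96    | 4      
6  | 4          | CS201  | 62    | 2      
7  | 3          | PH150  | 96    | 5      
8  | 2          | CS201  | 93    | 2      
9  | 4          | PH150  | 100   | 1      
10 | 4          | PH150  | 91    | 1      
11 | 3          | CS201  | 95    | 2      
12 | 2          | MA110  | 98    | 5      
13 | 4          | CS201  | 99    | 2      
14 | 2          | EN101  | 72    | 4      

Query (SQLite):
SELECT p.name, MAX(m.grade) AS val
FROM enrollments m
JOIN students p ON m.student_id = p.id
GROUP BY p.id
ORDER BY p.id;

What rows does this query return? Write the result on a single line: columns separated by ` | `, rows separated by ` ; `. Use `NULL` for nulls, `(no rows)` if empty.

Join each enrollments row to its students via student_id.
Group joined rows by students.id; compute MAX(m.grade) per group.
  1: ids {1, 4, 5} → MAX(m.grade)=96
  2: ids {8, 12, 14} → MAX(m.grade)=98
  3: ids {2, 3, 7, 11} → MAX(m.grade)=96
  4: ids {6, 9, 10, 13} → MAX(m.grade)=100

Priya | 96 ; Chen | 98 ; Omar | 96 ; Ivy | 100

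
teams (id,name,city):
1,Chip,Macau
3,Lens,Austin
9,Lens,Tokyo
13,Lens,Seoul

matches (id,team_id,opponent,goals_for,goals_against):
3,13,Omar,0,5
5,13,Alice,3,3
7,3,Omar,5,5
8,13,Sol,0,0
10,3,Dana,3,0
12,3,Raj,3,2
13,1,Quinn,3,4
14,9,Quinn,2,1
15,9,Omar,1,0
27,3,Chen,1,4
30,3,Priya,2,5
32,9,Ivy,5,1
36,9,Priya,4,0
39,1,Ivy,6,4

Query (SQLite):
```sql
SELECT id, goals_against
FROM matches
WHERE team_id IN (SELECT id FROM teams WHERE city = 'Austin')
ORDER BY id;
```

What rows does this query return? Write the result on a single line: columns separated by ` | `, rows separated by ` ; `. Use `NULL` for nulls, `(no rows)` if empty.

7 | 5 ; 10 | 0 ; 12 | 2 ; 27 | 4 ; 30 | 5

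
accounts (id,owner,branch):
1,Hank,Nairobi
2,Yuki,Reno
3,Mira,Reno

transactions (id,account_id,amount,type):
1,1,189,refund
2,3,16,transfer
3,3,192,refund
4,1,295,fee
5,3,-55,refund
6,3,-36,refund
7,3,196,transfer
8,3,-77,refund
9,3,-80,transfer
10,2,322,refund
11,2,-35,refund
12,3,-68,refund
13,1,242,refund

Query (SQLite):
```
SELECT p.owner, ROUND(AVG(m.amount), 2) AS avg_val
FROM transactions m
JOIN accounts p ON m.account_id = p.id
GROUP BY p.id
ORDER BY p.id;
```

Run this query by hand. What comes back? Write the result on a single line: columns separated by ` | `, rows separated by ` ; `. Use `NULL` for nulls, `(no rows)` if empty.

Hank | 242 ; Yuki | 143.5 ; Mira | 11

Join each transactions row to its accounts via account_id.
Group joined rows by accounts.id; compute ROUND(AVG(m.amount), 2) per group.
  1: ids {1, 4, 13} → ROUND(AVG(m.amount), 2)=242
  2: ids {10, 11} → ROUND(AVG(m.amount), 2)=143.5
  3: ids {2, 3, 5, 6, 7, 8, 9, 12} → ROUND(AVG(m.amount), 2)=11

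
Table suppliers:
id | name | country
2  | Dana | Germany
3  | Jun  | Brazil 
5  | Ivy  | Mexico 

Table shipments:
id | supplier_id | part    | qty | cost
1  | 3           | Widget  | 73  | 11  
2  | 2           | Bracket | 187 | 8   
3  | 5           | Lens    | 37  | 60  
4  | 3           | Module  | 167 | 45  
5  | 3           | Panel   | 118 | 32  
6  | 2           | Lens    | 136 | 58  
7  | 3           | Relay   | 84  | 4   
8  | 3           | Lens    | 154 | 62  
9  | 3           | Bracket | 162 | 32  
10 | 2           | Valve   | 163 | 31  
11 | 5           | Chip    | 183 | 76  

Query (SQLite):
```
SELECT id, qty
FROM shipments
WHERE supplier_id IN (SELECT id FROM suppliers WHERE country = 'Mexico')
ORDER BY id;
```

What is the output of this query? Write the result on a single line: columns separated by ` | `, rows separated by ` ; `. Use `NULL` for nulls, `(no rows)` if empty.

Inner query: suppliers.id where country = 'Mexico'.
Outer: keep shipments rows whose supplier_id is in that set.
Inner query → {5}

3 | 37 ; 11 | 183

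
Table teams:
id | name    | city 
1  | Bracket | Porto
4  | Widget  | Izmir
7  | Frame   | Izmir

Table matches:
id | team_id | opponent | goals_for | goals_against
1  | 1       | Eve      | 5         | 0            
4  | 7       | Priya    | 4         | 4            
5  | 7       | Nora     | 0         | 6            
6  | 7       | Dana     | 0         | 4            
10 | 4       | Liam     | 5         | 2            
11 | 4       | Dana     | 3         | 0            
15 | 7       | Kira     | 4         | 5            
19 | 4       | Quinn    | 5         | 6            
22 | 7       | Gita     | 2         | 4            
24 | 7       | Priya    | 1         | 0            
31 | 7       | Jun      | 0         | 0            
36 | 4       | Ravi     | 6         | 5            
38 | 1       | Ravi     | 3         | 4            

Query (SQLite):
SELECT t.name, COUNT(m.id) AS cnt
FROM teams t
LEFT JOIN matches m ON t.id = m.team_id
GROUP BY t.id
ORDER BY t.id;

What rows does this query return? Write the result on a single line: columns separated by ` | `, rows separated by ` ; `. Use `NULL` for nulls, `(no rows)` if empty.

LEFT JOIN keeps every teams row; unmatched ones get NULL for matches columns.
Group by teams.id and compute COUNT(m.id). COUNT(col) of an all-NULL group is 0.
  1: ids {1, 38} → COUNT(m.id)=2
  4: ids {10, 11, 19, 36} → COUNT(m.id)=4
  7: ids {4, 5, 6, 15, 22, 24, 31} → COUNT(m.id)=7

Bracket | 2 ; Widget | 4 ; Frame | 7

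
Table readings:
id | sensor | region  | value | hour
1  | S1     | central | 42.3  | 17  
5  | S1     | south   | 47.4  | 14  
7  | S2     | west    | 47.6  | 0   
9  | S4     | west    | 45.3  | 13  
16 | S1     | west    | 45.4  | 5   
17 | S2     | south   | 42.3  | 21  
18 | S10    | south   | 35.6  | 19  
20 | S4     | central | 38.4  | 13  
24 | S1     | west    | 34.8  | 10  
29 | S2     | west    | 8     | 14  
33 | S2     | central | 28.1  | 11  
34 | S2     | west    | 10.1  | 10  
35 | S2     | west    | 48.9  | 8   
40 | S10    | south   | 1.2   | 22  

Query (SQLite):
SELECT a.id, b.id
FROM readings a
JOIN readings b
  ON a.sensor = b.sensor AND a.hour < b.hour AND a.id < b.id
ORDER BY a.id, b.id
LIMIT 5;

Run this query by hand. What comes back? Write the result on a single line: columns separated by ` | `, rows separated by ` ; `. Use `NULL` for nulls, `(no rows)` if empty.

7 | 17 ; 7 | 29 ; 7 | 33 ; 7 | 34 ; 7 | 35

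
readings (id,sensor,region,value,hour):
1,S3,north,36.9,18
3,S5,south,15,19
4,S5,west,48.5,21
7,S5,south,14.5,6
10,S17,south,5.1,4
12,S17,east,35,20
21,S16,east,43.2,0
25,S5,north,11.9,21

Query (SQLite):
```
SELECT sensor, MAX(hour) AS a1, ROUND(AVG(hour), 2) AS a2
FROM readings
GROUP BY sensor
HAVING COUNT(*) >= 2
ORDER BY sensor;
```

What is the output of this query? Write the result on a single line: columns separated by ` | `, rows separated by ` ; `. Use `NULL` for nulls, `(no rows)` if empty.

Group readings by sensor.
Per group compute: MAX(hour), ROUND(AVG(hour), 2).
HAVING: drop groups with fewer than 2 rows.
  S16: ids {21} → MAX(hour)=0, ROUND(AVG(hour), 2)=0
  S17: ids {10, 12} → MAX(hour)=20, ROUND(AVG(hour), 2)=12
  S3: ids {1} → MAX(hour)=18, ROUND(AVG(hour), 2)=18
  S5: ids {3, 4, 7, 25} → MAX(hour)=21, ROUND(AVG(hour), 2)=16.75

S17 | 20 | 12 ; S5 | 21 | 16.75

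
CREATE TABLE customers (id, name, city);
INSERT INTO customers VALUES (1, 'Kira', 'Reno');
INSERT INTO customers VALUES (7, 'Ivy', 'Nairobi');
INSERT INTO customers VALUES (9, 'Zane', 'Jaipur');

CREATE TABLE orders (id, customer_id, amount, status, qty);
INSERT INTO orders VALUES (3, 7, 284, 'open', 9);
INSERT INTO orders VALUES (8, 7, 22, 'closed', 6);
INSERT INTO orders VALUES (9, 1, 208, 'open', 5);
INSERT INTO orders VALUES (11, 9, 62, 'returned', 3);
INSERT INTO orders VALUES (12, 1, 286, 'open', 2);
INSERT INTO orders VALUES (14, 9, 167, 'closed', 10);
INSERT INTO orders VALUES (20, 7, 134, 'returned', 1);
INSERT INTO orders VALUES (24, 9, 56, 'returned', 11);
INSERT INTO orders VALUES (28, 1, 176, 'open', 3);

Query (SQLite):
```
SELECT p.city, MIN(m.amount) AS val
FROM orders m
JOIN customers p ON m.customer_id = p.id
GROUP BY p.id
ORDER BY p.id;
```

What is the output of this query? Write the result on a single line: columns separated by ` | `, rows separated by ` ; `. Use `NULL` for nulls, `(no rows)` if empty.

Join each orders row to its customers via customer_id.
Group joined rows by customers.id; compute MIN(m.amount) per group.
  1: ids {9, 12, 28} → MIN(m.amount)=176
  7: ids {3, 8, 20} → MIN(m.amount)=22
  9: ids {11, 14, 24} → MIN(m.amount)=56

Reno | 176 ; Nairobi | 22 ; Jaipur | 56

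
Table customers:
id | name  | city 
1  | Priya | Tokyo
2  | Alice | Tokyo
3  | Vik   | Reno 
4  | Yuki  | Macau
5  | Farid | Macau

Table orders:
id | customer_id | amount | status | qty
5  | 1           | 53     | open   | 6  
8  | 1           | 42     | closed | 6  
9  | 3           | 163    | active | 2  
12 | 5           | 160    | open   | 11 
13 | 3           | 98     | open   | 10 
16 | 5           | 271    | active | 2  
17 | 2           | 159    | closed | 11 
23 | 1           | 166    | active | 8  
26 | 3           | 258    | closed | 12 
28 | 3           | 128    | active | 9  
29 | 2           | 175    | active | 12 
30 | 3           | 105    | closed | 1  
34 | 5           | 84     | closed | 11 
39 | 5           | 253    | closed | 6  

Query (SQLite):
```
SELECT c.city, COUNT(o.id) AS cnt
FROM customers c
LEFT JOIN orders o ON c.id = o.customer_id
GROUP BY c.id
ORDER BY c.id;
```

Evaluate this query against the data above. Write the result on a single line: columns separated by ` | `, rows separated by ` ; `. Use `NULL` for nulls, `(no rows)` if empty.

Tokyo | 3 ; Tokyo | 2 ; Reno | 5 ; Macau | 0 ; Macau | 4

LEFT JOIN keeps every customers row; unmatched ones get NULL for orders columns.
Group by customers.id and compute COUNT(o.id). COUNT(col) of an all-NULL group is 0.
  1: ids {5, 8, 23} → COUNT(o.id)=3
  2: ids {17, 29} → COUNT(o.id)=2
  3: ids {9, 13, 26, 28, 30} → COUNT(o.id)=5
  4: ids {—} → COUNT(o.id)=0
  5: ids {12, 16, 34, 39} → COUNT(o.id)=4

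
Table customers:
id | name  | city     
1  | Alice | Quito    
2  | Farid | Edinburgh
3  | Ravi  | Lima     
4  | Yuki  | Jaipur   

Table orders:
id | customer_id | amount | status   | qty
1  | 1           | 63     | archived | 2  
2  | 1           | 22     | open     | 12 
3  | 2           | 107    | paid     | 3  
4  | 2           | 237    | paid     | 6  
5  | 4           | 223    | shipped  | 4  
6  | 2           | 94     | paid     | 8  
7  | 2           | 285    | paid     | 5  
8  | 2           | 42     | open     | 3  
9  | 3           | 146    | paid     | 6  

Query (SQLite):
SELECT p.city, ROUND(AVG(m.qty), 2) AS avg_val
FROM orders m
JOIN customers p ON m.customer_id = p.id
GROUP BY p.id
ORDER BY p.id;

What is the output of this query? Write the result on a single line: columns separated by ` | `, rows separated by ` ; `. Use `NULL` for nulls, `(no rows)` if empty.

Quito | 7 ; Edinburgh | 5 ; Lima | 6 ; Jaipur | 4

Join each orders row to its customers via customer_id.
Group joined rows by customers.id; compute ROUND(AVG(m.qty), 2) per group.
  1: ids {1, 2} → ROUND(AVG(m.qty), 2)=7
  2: ids {3, 4, 6, 7, 8} → ROUND(AVG(m.qty), 2)=5
  3: ids {9} → ROUND(AVG(m.qty), 2)=6
  4: ids {5} → ROUND(AVG(m.qty), 2)=4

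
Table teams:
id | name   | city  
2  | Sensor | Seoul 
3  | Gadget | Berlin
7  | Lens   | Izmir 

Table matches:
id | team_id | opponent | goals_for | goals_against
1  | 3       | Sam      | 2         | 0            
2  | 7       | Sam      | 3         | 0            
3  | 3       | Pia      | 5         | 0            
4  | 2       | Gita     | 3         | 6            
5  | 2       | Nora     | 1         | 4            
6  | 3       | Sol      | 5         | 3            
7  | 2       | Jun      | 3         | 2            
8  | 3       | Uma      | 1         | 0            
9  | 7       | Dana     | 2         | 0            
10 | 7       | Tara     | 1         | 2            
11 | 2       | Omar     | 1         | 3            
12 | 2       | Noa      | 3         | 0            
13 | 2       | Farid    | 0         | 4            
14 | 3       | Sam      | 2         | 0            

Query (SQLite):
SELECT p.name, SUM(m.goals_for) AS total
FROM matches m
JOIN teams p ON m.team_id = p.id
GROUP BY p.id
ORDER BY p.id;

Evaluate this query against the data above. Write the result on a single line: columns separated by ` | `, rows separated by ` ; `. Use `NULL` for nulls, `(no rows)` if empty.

Join each matches row to its teams via team_id.
Group joined rows by teams.id; compute SUM(m.goals_for) per group.
  2: ids {4, 5, 7, 11, 12, 13} → SUM(m.goals_for)=11
  3: ids {1, 3, 6, 8, 14} → SUM(m.goals_for)=15
  7: ids {2, 9, 10} → SUM(m.goals_for)=6

Sensor | 11 ; Gadget | 15 ; Lens | 6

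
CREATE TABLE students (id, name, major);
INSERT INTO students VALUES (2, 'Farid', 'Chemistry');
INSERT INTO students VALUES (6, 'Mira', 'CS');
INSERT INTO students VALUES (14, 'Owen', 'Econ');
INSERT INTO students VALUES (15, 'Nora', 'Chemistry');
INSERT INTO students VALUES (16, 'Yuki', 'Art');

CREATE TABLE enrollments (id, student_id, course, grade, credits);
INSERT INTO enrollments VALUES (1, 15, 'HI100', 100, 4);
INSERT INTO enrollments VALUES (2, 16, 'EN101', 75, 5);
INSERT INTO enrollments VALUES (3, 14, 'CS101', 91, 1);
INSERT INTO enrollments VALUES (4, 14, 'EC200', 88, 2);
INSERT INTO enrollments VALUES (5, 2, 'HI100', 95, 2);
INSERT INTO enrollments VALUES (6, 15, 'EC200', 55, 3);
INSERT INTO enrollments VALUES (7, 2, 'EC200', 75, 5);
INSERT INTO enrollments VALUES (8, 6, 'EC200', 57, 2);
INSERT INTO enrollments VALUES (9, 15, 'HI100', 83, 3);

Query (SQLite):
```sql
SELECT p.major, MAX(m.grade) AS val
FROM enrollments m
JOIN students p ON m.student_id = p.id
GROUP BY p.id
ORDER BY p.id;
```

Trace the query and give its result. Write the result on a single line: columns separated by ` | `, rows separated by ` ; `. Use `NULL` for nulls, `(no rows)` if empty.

Join each enrollments row to its students via student_id.
Group joined rows by students.id; compute MAX(m.grade) per group.
  2: ids {5, 7} → MAX(m.grade)=95
  6: ids {8} → MAX(m.grade)=57
  14: ids {3, 4} → MAX(m.grade)=91
  15: ids {1, 6, 9} → MAX(m.grade)=100
  16: ids {2} → MAX(m.grade)=75

Chemistry | 95 ; CS | 57 ; Econ | 91 ; Chemistry | 100 ; Art | 75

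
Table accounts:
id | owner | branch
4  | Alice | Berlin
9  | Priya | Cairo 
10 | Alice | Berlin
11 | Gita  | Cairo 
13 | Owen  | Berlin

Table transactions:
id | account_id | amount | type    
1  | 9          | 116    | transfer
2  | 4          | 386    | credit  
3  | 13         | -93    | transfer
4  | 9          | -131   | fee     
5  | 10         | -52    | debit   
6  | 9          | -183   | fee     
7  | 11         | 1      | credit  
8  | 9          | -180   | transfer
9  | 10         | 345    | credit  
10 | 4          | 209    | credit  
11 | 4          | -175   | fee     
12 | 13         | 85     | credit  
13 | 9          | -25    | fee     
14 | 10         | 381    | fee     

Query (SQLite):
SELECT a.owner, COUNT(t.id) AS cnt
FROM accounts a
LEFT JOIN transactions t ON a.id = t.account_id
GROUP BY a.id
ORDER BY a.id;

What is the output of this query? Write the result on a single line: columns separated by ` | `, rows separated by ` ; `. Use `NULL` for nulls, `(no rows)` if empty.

Alice | 3 ; Priya | 5 ; Alice | 3 ; Gita | 1 ; Owen | 2

LEFT JOIN keeps every accounts row; unmatched ones get NULL for transactions columns.
Group by accounts.id and compute COUNT(t.id). COUNT(col) of an all-NULL group is 0.
  4: ids {2, 10, 11} → COUNT(t.id)=3
  9: ids {1, 4, 6, 8, 13} → COUNT(t.id)=5
  10: ids {5, 9, 14} → COUNT(t.id)=3
  11: ids {7} → COUNT(t.id)=1
  13: ids {3, 12} → COUNT(t.id)=2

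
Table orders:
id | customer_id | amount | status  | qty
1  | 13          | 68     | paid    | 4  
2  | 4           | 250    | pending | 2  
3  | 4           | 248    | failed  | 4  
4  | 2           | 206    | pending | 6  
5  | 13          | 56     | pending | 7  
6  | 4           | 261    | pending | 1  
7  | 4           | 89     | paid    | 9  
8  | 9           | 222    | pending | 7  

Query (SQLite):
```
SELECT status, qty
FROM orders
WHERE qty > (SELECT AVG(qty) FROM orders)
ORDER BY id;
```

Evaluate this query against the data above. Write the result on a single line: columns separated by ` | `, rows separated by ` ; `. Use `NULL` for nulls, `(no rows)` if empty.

pending | 6 ; pending | 7 ; paid | 9 ; pending | 7

Scalar subquery: AVG(qty) over all orders rows = 5.0.
Keep rows where qty > that value.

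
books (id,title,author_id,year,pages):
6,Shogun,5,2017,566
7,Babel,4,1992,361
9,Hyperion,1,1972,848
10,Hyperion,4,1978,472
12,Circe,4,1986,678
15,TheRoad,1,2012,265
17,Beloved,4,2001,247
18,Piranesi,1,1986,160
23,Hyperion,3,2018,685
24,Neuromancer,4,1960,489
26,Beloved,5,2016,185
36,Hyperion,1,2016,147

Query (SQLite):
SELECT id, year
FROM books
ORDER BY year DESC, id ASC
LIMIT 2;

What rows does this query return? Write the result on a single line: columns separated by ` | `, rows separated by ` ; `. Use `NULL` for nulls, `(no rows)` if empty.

Sort by year desc, tiebreak id asc: (2018, id=23), (2017, id=6), (2016, id=26), (2016, id=36), (2012, id=15) …. Take first 2.

23 | 2018 ; 6 | 2017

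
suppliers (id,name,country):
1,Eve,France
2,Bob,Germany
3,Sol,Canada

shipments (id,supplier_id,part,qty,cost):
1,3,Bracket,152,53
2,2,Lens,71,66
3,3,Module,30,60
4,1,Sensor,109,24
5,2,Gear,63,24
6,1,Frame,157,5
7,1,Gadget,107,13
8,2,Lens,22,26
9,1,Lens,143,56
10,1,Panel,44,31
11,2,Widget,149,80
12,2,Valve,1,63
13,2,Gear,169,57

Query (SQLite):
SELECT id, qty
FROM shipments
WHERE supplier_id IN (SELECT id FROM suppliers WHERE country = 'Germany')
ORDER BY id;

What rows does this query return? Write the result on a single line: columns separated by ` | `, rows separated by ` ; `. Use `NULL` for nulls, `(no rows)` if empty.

Inner query: suppliers.id where country = 'Germany'.
Outer: keep shipments rows whose supplier_id is in that set.
Inner query → {2}

2 | 71 ; 5 | 63 ; 8 | 22 ; 11 | 149 ; 12 | 1 ; 13 | 169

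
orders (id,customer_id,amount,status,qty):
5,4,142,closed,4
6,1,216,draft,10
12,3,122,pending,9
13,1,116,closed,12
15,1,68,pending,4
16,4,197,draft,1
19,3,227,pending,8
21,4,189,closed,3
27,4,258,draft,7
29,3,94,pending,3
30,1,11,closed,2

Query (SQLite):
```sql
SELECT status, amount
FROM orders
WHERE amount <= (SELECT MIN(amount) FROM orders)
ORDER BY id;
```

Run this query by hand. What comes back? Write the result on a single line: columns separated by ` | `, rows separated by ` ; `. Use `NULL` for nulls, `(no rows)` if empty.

Scalar subquery: MIN(amount) over all orders rows = 11.
Keep rows where amount <= that value.

closed | 11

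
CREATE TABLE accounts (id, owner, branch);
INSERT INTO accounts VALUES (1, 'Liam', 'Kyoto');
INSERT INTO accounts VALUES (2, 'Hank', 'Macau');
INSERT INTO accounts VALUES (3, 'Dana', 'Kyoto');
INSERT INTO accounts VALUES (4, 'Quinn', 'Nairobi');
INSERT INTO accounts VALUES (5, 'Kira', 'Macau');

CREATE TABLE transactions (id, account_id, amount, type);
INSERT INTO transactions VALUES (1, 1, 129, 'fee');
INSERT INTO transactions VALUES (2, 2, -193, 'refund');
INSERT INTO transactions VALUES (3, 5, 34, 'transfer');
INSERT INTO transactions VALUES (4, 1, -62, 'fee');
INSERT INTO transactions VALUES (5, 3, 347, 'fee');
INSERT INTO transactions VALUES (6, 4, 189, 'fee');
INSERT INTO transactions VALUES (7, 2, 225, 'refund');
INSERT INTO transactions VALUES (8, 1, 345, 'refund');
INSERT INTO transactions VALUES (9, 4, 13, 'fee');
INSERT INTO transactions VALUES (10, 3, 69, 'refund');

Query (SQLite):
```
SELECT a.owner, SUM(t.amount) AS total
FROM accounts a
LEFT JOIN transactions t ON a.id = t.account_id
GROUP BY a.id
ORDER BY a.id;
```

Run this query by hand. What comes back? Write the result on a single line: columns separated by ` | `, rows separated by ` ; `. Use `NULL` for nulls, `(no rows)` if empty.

Liam | 412 ; Hank | 32 ; Dana | 416 ; Quinn | 202 ; Kira | 34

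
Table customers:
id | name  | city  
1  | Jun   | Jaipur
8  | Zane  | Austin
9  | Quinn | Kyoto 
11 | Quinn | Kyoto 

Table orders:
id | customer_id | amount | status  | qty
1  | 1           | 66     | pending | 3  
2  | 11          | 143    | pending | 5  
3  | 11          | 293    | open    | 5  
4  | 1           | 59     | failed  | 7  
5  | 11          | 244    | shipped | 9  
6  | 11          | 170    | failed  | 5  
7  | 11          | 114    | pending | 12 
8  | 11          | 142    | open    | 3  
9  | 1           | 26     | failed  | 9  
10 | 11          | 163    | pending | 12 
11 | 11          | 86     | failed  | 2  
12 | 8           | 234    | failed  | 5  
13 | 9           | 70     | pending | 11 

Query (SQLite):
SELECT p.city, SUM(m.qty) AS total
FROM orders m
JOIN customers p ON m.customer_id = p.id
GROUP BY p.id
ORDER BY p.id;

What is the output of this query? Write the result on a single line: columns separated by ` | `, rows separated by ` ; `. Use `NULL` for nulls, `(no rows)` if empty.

Jaipur | 19 ; Austin | 5 ; Kyoto | 11 ; Kyoto | 53

Join each orders row to its customers via customer_id.
Group joined rows by customers.id; compute SUM(m.qty) per group.
  1: ids {1, 4, 9} → SUM(m.qty)=19
  8: ids {12} → SUM(m.qty)=5
  9: ids {13} → SUM(m.qty)=11
  11: ids {2, 3, 5, 6, 7, 8, 10, 11} → SUM(m.qty)=53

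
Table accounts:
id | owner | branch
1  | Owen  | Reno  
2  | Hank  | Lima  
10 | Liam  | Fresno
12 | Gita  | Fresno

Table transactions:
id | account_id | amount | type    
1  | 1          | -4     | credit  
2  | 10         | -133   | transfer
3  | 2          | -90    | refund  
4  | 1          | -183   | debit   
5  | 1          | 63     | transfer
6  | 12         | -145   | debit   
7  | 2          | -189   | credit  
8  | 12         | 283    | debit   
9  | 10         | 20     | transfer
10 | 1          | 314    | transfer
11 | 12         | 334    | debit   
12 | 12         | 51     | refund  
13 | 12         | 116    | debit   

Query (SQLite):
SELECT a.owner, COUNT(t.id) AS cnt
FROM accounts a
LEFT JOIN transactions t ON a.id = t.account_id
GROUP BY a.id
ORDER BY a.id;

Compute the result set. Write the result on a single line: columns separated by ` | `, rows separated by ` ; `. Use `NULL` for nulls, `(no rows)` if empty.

LEFT JOIN keeps every accounts row; unmatched ones get NULL for transactions columns.
Group by accounts.id and compute COUNT(t.id). COUNT(col) of an all-NULL group is 0.
  1: ids {1, 4, 5, 10} → COUNT(t.id)=4
  2: ids {3, 7} → COUNT(t.id)=2
  10: ids {2, 9} → COUNT(t.id)=2
  12: ids {6, 8, 11, 12, 13} → COUNT(t.id)=5

Owen | 4 ; Hank | 2 ; Liam | 2 ; Gita | 5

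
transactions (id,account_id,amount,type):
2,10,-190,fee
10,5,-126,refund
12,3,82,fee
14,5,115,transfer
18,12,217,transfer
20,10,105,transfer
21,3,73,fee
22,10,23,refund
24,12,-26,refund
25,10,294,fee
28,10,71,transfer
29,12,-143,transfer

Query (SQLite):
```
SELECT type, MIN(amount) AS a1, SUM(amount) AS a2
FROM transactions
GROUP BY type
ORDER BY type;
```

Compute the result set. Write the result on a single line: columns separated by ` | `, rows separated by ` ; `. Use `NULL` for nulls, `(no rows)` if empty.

fee | -190 | 259 ; refund | -126 | -129 ; transfer | -143 | 365

Group transactions by type.
Per group compute: MIN(amount), SUM(amount).
  fee: ids {2, 12, 21, 25} → MIN(amount)=-190, SUM(amount)=259
  refund: ids {10, 22, 24} → MIN(amount)=-126, SUM(amount)=-129
  transfer: ids {14, 18, 20, 28, 29} → MIN(amount)=-143, SUM(amount)=365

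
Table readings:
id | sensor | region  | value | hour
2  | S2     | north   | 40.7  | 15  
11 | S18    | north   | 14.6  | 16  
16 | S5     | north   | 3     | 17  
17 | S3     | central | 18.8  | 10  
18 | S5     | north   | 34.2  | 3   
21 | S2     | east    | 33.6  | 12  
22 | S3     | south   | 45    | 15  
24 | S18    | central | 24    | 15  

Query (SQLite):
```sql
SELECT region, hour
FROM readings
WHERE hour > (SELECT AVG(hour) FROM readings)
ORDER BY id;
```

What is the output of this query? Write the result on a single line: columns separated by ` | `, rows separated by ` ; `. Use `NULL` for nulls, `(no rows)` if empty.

north | 15 ; north | 16 ; north | 17 ; south | 15 ; central | 15

Scalar subquery: AVG(hour) over all readings rows = 12.875.
Keep rows where hour > that value.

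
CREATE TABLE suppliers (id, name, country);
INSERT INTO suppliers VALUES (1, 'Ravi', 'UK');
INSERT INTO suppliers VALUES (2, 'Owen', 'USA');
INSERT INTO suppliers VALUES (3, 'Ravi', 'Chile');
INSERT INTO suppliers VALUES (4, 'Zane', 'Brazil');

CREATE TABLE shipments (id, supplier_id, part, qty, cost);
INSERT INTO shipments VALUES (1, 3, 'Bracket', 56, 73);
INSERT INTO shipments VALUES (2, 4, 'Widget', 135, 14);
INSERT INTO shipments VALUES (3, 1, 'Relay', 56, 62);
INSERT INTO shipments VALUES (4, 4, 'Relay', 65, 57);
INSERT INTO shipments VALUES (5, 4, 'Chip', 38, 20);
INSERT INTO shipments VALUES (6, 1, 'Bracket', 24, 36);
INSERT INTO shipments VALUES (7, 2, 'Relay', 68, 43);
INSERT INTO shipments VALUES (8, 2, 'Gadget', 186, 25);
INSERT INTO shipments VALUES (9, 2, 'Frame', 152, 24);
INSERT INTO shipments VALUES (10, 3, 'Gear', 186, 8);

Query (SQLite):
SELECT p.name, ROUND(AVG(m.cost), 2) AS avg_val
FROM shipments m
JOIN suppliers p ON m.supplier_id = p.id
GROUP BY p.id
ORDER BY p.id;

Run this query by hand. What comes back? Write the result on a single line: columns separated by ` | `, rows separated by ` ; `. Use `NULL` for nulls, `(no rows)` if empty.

Join each shipments row to its suppliers via supplier_id.
Group joined rows by suppliers.id; compute ROUND(AVG(m.cost), 2) per group.
  1: ids {3, 6} → ROUND(AVG(m.cost), 2)=49
  2: ids {7, 8, 9} → ROUND(AVG(m.cost), 2)=30.67
  3: ids {1, 10} → ROUND(AVG(m.cost), 2)=40.5
  4: ids {2, 4, 5} → ROUND(AVG(m.cost), 2)=30.33

Ravi | 49 ; Owen | 30.67 ; Ravi | 40.5 ; Zane | 30.33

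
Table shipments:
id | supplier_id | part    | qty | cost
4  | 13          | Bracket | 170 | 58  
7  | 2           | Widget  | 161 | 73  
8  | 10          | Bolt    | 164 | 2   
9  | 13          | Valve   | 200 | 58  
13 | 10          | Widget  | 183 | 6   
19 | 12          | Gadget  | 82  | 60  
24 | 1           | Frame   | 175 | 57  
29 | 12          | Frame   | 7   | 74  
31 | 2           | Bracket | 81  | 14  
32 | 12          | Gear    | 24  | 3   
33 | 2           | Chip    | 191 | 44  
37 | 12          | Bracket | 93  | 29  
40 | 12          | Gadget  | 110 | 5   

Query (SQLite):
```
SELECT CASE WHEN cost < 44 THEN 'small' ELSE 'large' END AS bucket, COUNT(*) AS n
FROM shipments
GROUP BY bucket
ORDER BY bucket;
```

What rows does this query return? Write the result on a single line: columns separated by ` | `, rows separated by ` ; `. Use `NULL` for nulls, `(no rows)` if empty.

large | 7 ; small | 6

Bucket rows by cost < 44 → 'small' else 'large'; count each bucket.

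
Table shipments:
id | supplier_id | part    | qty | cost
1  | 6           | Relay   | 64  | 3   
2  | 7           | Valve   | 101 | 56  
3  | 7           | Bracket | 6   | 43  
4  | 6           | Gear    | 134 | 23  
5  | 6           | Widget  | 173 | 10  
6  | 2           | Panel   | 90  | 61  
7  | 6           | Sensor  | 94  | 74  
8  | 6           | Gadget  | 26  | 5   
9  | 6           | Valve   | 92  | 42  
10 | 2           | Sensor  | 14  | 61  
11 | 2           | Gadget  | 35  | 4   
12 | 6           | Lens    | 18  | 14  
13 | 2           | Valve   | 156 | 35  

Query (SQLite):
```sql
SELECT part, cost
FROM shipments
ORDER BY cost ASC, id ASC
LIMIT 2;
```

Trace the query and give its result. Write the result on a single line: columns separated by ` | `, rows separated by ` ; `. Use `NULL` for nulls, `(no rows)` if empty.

Sort by cost asc, tiebreak id asc: (3, id=1), (4, id=11), (5, id=8), (10, id=5), (14, id=12) …. Take first 2.

Relay | 3 ; Gadget | 4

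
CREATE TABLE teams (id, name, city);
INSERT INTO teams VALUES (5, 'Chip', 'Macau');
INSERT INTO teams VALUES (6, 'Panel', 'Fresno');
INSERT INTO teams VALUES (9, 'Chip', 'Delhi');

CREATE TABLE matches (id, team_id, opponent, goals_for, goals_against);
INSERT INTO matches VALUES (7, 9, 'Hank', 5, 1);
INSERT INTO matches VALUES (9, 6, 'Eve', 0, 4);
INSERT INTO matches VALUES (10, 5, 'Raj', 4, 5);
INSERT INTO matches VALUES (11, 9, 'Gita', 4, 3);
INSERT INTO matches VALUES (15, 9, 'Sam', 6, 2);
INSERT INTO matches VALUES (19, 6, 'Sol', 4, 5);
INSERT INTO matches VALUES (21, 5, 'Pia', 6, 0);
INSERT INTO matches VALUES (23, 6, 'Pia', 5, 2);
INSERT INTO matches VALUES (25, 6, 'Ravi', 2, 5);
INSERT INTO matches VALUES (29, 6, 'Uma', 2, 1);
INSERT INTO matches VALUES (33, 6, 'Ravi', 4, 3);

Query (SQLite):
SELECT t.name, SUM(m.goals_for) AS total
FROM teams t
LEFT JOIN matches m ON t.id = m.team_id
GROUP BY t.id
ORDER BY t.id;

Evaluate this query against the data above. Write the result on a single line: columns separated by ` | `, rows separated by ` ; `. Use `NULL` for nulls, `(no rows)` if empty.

LEFT JOIN keeps every teams row; unmatched ones get NULL for matches columns.
Group by teams.id and compute SUM(m.goals_for). SUM over an all-NULL group is NULL.
  5: ids {10, 21} → SUM(m.goals_for)=10
  6: ids {9, 19, 23, 25, 29, 33} → SUM(m.goals_for)=17
  9: ids {7, 11, 15} → SUM(m.goals_for)=15

Chip | 10 ; Panel | 17 ; Chip | 15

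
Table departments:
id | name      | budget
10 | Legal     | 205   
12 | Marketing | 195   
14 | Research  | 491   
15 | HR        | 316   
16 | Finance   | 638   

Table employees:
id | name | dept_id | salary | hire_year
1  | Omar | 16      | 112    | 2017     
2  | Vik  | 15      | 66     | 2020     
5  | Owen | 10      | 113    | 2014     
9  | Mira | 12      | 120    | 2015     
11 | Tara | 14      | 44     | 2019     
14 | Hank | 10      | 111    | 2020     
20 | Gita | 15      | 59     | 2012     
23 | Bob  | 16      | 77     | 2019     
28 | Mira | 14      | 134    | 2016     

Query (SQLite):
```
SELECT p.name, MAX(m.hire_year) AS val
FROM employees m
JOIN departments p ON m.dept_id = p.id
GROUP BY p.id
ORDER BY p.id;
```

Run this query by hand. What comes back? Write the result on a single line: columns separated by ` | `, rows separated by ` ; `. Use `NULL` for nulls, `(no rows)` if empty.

Join each employees row to its departments via dept_id.
Group joined rows by departments.id; compute MAX(m.hire_year) per group.
  10: ids {5, 14} → MAX(m.hire_year)=2020
  12: ids {9} → MAX(m.hire_year)=2015
  14: ids {11, 28} → MAX(m.hire_year)=2019
  15: ids {2, 20} → MAX(m.hire_year)=2020
  16: ids {1, 23} → MAX(m.hire_year)=2019

Legal | 2020 ; Marketing | 2015 ; Research | 2019 ; HR | 2020 ; Finance | 2019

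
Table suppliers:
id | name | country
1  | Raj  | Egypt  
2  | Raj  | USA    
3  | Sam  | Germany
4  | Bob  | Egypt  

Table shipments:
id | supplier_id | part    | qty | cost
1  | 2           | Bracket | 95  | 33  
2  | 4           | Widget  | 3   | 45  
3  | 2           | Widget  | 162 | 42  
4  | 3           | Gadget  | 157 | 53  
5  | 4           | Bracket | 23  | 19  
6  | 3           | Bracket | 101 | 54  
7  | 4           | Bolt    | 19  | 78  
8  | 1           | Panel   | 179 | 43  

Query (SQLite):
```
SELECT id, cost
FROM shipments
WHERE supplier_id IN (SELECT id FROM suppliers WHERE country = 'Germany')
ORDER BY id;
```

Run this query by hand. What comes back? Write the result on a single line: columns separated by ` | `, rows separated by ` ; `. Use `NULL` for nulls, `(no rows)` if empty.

4 | 53 ; 6 | 54

Inner query: suppliers.id where country = 'Germany'.
Outer: keep shipments rows whose supplier_id is in that set.
Inner query → {3}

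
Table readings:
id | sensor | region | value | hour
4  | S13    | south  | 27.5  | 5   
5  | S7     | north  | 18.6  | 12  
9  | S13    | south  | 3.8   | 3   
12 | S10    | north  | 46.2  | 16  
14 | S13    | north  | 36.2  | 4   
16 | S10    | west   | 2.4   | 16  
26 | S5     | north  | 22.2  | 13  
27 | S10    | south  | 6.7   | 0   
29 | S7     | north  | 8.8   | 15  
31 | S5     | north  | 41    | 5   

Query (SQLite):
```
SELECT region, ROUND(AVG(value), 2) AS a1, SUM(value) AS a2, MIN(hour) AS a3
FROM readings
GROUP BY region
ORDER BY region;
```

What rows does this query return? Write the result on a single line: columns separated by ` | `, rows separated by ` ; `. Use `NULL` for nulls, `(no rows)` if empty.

north | 28.83 | 173 | 4 ; south | 12.67 | 38 | 0 ; west | 2.4 | 2.4 | 16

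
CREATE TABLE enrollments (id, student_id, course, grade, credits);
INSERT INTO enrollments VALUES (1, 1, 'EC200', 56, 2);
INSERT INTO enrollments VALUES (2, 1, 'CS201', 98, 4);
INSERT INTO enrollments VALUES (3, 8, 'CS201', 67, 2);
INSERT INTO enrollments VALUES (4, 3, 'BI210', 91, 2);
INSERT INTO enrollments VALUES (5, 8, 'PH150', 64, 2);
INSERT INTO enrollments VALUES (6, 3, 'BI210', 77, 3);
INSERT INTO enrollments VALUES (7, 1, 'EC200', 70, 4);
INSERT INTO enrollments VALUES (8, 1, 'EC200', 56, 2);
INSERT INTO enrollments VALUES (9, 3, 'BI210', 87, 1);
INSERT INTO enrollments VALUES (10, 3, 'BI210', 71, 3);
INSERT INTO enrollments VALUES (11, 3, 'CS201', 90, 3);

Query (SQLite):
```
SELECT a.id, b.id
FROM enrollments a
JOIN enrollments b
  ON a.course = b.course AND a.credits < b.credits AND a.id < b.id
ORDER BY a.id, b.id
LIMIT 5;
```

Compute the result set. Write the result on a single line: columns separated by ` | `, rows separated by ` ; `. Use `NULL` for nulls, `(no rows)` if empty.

1 | 7 ; 3 | 11 ; 4 | 6 ; 4 | 10 ; 9 | 10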